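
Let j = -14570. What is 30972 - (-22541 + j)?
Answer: 68083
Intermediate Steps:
30972 - (-22541 + j) = 30972 - (-22541 - 14570) = 30972 - 1*(-37111) = 30972 + 37111 = 68083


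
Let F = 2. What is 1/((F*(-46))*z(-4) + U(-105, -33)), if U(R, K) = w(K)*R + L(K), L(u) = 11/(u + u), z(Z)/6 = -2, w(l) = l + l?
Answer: 6/48203 ≈ 0.00012447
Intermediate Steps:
w(l) = 2*l
z(Z) = -12 (z(Z) = 6*(-2) = -12)
L(u) = 11/(2*u) (L(u) = 11/((2*u)) = 11*(1/(2*u)) = 11/(2*u))
U(R, K) = 11/(2*K) + 2*K*R (U(R, K) = (2*K)*R + 11/(2*K) = 2*K*R + 11/(2*K) = 11/(2*K) + 2*K*R)
1/((F*(-46))*z(-4) + U(-105, -33)) = 1/((2*(-46))*(-12) + ((11/2)/(-33) + 2*(-33)*(-105))) = 1/(-92*(-12) + ((11/2)*(-1/33) + 6930)) = 1/(1104 + (-1/6 + 6930)) = 1/(1104 + 41579/6) = 1/(48203/6) = 6/48203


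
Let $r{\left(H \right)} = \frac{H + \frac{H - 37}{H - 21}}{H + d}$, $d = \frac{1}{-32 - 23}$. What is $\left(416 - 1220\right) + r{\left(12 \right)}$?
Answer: $- \frac{4761209}{5931} \approx -802.77$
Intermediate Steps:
$d = - \frac{1}{55}$ ($d = \frac{1}{-55} = - \frac{1}{55} \approx -0.018182$)
$r{\left(H \right)} = \frac{H + \frac{-37 + H}{-21 + H}}{- \frac{1}{55} + H}$ ($r{\left(H \right)} = \frac{H + \frac{H - 37}{H - 21}}{H - \frac{1}{55}} = \frac{H + \frac{-37 + H}{-21 + H}}{- \frac{1}{55} + H}$)
$\left(416 - 1220\right) + r{\left(12 \right)} = \left(416 - 1220\right) + \frac{55 \left(-37 + 12^{2} - 240\right)}{21 - 13872 + 55 \cdot 12^{2}} = -804 + \frac{55 \left(-37 + 144 - 240\right)}{21 - 13872 + 55 \cdot 144} = -804 + 55 \frac{1}{21 - 13872 + 7920} \left(-133\right) = -804 + 55 \frac{1}{-5931} \left(-133\right) = -804 + 55 \left(- \frac{1}{5931}\right) \left(-133\right) = -804 + \frac{7315}{5931} = - \frac{4761209}{5931}$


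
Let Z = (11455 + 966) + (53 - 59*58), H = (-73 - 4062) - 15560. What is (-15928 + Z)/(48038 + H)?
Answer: -6876/28343 ≈ -0.24260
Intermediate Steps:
H = -19695 (H = -4135 - 15560 = -19695)
Z = 9052 (Z = 12421 + (53 - 3422) = 12421 - 3369 = 9052)
(-15928 + Z)/(48038 + H) = (-15928 + 9052)/(48038 - 19695) = -6876/28343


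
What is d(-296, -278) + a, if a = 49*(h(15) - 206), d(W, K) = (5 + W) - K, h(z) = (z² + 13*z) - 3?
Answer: 10326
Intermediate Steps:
h(z) = -3 + z² + 13*z
d(W, K) = 5 + W - K
a = 10339 (a = 49*((-3 + 15² + 13*15) - 206) = 49*((-3 + 225 + 195) - 206) = 49*(417 - 206) = 49*211 = 10339)
d(-296, -278) + a = (5 - 296 - 1*(-278)) + 10339 = (5 - 296 + 278) + 10339 = -13 + 10339 = 10326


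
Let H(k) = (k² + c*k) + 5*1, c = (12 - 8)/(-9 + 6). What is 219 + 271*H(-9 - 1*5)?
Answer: 179246/3 ≈ 59749.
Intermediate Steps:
c = -4/3 (c = 4/(-3) = 4*(-⅓) = -4/3 ≈ -1.3333)
H(k) = 5 + k² - 4*k/3 (H(k) = (k² - 4*k/3) + 5*1 = (k² - 4*k/3) + 5 = 5 + k² - 4*k/3)
219 + 271*H(-9 - 1*5) = 219 + 271*(5 + (-9 - 1*5)² - 4*(-9 - 1*5)/3) = 219 + 271*(5 + (-9 - 5)² - 4*(-9 - 5)/3) = 219 + 271*(5 + (-14)² - 4/3*(-14)) = 219 + 271*(5 + 196 + 56/3) = 219 + 271*(659/3) = 219 + 178589/3 = 179246/3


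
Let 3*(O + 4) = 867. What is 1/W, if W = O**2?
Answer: 1/81225 ≈ 1.2311e-5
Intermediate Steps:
O = 285 (O = -4 + (1/3)*867 = -4 + 289 = 285)
W = 81225 (W = 285**2 = 81225)
1/W = 1/81225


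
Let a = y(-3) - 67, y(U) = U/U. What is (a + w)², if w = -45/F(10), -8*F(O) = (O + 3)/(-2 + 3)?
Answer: 248004/169 ≈ 1467.5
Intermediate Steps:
y(U) = 1
a = -66 (a = 1 - 67 = -66)
F(O) = -3/8 - O/8 (F(O) = -(O + 3)/(8*(-2 + 3)) = -(3 + O)/(8*1) = -(3 + O)/8 = -3/8 - O/8)
w = 360/13 (w = -45/(-3/8 - ⅛*10) = -45/(-3/8 - 5/4) = -45/(-13/8) = -45*(-8/13) = 360/13 ≈ 27.692)
(a + w)² = (-66 + 360/13)² = (-498/13)² = 248004/169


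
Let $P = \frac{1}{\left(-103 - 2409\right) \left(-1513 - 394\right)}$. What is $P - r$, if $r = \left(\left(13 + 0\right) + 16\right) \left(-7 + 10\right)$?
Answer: $- \frac{416763407}{4790384} \approx -87.0$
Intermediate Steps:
$P = \frac{1}{4790384}$ ($P = \frac{1}{\left(-2512\right) \left(-1907\right)} = \frac{1}{4790384} \approx 2.0875 \cdot 10^{-7}$)
$r = 87$ ($r = \left(13 + 16\right) 3 = 29 \cdot 3 = 87$)
$P - r = \frac{1}{4790384} - 87 = - \frac{416763407}{4790384}$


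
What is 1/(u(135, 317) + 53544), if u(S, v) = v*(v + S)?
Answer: 1/196828 ≈ 5.0806e-6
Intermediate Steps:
u(S, v) = v*(S + v)
1/(u(135, 317) + 53544) = 1/(317*(135 + 317) + 53544) = 1/(317*452 + 53544) = 1/(143284 + 53544) = 1/196828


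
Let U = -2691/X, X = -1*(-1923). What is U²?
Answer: 804609/410881 ≈ 1.9583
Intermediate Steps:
X = 1923
U = -897/641 (U = -2691/1923 = -2691*1/1923 = -897/641 ≈ -1.3994)
U² = (-897/641)² = 804609/410881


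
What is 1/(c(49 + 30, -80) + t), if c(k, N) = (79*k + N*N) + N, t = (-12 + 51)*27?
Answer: 1/13614 ≈ 7.3454e-5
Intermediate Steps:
t = 1053 (t = 39*27 = 1053)
c(k, N) = N + N² + 79*k (c(k, N) = (79*k + N²) + N = (N² + 79*k) + N = N + N² + 79*k)
1/(c(49 + 30, -80) + t) = 1/((-80 + (-80)² + 79*(49 + 30)) + 1053) = 1/((-80 + 6400 + 79*79) + 1053) = 1/((-80 + 6400 + 6241) + 1053) = 1/(12561 + 1053) = 1/13614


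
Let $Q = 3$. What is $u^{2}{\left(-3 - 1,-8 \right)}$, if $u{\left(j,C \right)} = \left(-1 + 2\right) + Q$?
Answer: $16$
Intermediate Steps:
$u{\left(j,C \right)} = 4$ ($u{\left(j,C \right)} = \left(-1 + 2\right) + 3 = 1 + 3 = 4$)
$u^{2}{\left(-3 - 1,-8 \right)} = 4^{2} = 16$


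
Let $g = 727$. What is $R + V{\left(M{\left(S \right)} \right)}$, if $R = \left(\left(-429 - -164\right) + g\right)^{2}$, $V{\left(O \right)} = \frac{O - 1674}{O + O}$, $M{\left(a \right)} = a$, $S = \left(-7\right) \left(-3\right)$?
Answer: $\frac{2987665}{14} \approx 2.134 \cdot 10^{5}$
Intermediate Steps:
$S = 21$
$V{\left(O \right)} = \frac{-1674 + O}{2 O}$
$R = 213444$ ($R = \left(\left(-429 - -164\right) + 727\right)^{2} = \left(\left(-429 + 164\right) + 727\right)^{2} = \left(-265 + 727\right)^{2} = 462^{2} = 213444$)
$R + V{\left(M{\left(S \right)} \right)} = 213444 + \frac{-1674 + 21}{2 \cdot 21} = 213444 + \frac{1}{2} \cdot \frac{1}{21} \left(-1653\right) = 213444 - \frac{551}{14} = \frac{2987665}{14}$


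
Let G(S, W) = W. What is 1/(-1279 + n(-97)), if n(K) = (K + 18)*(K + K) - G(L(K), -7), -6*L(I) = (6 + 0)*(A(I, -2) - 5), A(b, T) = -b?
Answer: 1/14054 ≈ 7.1154e-5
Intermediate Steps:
L(I) = 5 + I (L(I) = -(6 + 0)*(-I - 5)/6 = -(-5 - I) = -(-30 - 6*I)/6 = 5 + I)
n(K) = 7 + 2*K*(18 + K) (n(K) = (K + 18)*(K + K) - 1*(-7) = (18 + K)*(2*K) + 7 = 2*K*(18 + K) + 7 = 7 + 2*K*(18 + K))
1/(-1279 + n(-97)) = 1/(-1279 + (7 + 2*(-97)² + 36*(-97))) = 1/(-1279 + (7 + 2*9409 - 3492)) = 1/(-1279 + (7 + 18818 - 3492)) = 1/(-1279 + 15333) = 1/14054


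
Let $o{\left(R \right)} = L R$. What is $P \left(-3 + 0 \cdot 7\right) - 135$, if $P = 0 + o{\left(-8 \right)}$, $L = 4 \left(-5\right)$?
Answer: $-615$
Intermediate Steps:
$L = -20$
$o{\left(R \right)} = - 20 R$
$P = 160$ ($P = 0 - -160 = 0 + 160 = 160$)
$P \left(-3 + 0 \cdot 7\right) - 135 = 160 \left(-3 + 0 \cdot 7\right) - 135 = 160 \left(-3 + 0\right) - 135 = 160 \left(-3\right) - 135 = -480 - 135 = -615$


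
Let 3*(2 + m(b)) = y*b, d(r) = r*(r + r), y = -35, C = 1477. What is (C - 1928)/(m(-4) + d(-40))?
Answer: -1353/9734 ≈ -0.13900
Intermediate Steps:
d(r) = 2*r² (d(r) = r*(2*r) = 2*r²)
m(b) = -2 - 35*b/3 (m(b) = -2 + (-35*b)/3 = -2 - 35*b/3)
(C - 1928)/(m(-4) + d(-40)) = (1477 - 1928)/((-2 - 35/3*(-4)) + 2*(-40)²) = -451/((-2 + 140/3) + 2*1600) = -451/(134/3 + 3200) = -451/9734/3 = -451*3/9734 = -1353/9734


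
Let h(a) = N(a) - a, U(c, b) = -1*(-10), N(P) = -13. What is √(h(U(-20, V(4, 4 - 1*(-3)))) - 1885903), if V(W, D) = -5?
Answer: I*√1885926 ≈ 1373.3*I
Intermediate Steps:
U(c, b) = 10
h(a) = -13 - a
√(h(U(-20, V(4, 4 - 1*(-3)))) - 1885903) = √((-13 - 1*10) - 1885903) = √((-13 - 10) - 1885903) = √(-23 - 1885903) = √(-1885926) = I*√1885926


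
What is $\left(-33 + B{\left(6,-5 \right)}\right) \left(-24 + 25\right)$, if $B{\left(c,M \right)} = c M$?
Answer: $-63$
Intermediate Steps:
$B{\left(c,M \right)} = M c$
$\left(-33 + B{\left(6,-5 \right)}\right) \left(-24 + 25\right) = \left(-33 - 30\right) \left(-24 + 25\right) = \left(-33 - 30\right) 1 = \left(-63\right) 1 = -63$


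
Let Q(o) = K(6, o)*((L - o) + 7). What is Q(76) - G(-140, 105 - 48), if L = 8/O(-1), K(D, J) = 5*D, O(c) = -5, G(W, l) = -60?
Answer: -2058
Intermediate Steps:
L = -8/5 (L = 8/(-5) = 8*(-1/5) = -8/5 ≈ -1.6000)
Q(o) = 162 - 30*o (Q(o) = (5*6)*((-8/5 - o) + 7) = 30*(27/5 - o) = 162 - 30*o)
Q(76) - G(-140, 105 - 48) = (162 - 30*76) - 1*(-60) = (162 - 2280) + 60 = -2118 + 60 = -2058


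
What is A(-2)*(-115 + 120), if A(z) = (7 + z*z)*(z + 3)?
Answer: 55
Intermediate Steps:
A(z) = (3 + z)*(7 + z²) (A(z) = (7 + z²)*(3 + z) = (3 + z)*(7 + z²))
A(-2)*(-115 + 120) = (21 + (-2)³ + 3*(-2)² + 7*(-2))*(-115 + 120) = (21 - 8 + 3*4 - 14)*5 = (21 - 8 + 12 - 14)*5 = 11*5 = 55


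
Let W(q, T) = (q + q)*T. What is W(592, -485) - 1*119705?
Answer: -693945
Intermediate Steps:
W(q, T) = 2*T*q (W(q, T) = (2*q)*T = 2*T*q)
W(592, -485) - 1*119705 = 2*(-485)*592 - 1*119705 = -574240 - 119705 = -693945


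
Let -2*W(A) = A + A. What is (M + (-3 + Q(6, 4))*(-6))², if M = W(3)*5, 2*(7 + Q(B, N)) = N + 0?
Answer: 1089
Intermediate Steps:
Q(B, N) = -7 + N/2 (Q(B, N) = -7 + (N + 0)/2 = -7 + N/2)
W(A) = -A (W(A) = -(A + A)/2 = -A)
M = -15 (M = -1*3*5 = -3*5 = -15)
(M + (-3 + Q(6, 4))*(-6))² = (-15 + (-3 + (-7 + (½)*4))*(-6))² = (-15 + (-3 + (-7 + 2))*(-6))² = (-15 + (-3 - 5)*(-6))² = (-15 - 8*(-6))² = (-15 + 48)² = 33² = 1089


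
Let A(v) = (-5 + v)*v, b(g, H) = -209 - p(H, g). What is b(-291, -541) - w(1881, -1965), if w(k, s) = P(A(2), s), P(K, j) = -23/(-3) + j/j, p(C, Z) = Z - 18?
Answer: 274/3 ≈ 91.333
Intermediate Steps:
p(C, Z) = -18 + Z
b(g, H) = -191 - g (b(g, H) = -209 - (-18 + g) = -209 + (18 - g) = -191 - g)
A(v) = v*(-5 + v)
P(K, j) = 26/3 (P(K, j) = -23*(-⅓) + 1 = 23/3 + 1 = 26/3)
w(k, s) = 26/3
b(-291, -541) - w(1881, -1965) = (-191 - 1*(-291)) - 1*26/3 = (-191 + 291) - 26/3 = 100 - 26/3 = 274/3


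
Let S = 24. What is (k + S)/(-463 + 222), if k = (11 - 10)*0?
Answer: -24/241 ≈ -0.099585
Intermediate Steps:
k = 0 (k = 1*0 = 0)
(k + S)/(-463 + 222) = (0 + 24)/(-463 + 222) = 24/(-241) = 24*(-1/241) = -24/241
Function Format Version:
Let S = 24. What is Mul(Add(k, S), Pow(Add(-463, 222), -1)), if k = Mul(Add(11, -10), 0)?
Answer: Rational(-24, 241) ≈ -0.099585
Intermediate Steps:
k = 0 (k = Mul(1, 0) = 0)
Mul(Add(k, S), Pow(Add(-463, 222), -1)) = Mul(Add(0, 24), Pow(Add(-463, 222), -1)) = Mul(24, Pow(-241, -1)) = Mul(24, Rational(-1, 241)) = Rational(-24, 241)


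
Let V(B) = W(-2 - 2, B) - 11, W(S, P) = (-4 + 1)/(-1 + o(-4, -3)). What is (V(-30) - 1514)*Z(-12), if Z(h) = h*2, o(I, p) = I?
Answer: 182928/5 ≈ 36586.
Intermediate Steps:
W(S, P) = ⅗ (W(S, P) = (-4 + 1)/(-1 - 4) = -3/(-5) = -3*(-⅕) = ⅗)
V(B) = -52/5 (V(B) = ⅗ - 11 = -52/5)
Z(h) = 2*h
(V(-30) - 1514)*Z(-12) = (-52/5 - 1514)*(2*(-12)) = -7622/5*(-24) = 182928/5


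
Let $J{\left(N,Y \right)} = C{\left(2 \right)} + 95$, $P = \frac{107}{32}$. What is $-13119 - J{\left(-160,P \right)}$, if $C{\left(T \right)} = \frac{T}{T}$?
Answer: $-13215$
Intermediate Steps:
$C{\left(T \right)} = 1$
$P = \frac{107}{32}$ ($P = 107 \cdot \frac{1}{32} = \frac{107}{32} \approx 3.3438$)
$J{\left(N,Y \right)} = 96$ ($J{\left(N,Y \right)} = 1 + 95 = 96$)
$-13119 - J{\left(-160,P \right)} = -13119 - 96 = -13215$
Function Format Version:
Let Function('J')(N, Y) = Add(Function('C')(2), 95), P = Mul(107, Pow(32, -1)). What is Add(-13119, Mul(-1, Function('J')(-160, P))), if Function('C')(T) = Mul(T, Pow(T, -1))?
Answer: -13215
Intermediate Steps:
Function('C')(T) = 1
P = Rational(107, 32) (P = Mul(107, Rational(1, 32)) = Rational(107, 32) ≈ 3.3438)
Function('J')(N, Y) = 96 (Function('J')(N, Y) = Add(1, 95) = 96)
Add(-13119, Mul(-1, Function('J')(-160, P))) = Add(-13119, Mul(-1, 96)) = Add(-13119, -96) = -13215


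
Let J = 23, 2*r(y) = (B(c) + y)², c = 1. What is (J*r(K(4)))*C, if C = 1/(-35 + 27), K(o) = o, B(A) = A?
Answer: -575/16 ≈ -35.938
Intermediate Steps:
C = -⅛ (C = 1/(-8) = -⅛ ≈ -0.12500)
r(y) = (1 + y)²/2
(J*r(K(4)))*C = (23*((1 + 4)²/2))*(-⅛) = (23*((½)*5²))*(-⅛) = (23*((½)*25))*(-⅛) = (23*(25/2))*(-⅛) = (575/2)*(-⅛) = -575/16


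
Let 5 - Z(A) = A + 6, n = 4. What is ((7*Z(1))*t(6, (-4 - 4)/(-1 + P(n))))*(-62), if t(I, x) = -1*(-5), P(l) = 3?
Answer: 4340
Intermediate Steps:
Z(A) = -1 - A (Z(A) = 5 - (A + 6) = 5 - (6 + A) = 5 + (-6 - A) = -1 - A)
t(I, x) = 5
((7*Z(1))*t(6, (-4 - 4)/(-1 + P(n))))*(-62) = ((7*(-1 - 1*1))*5)*(-62) = ((7*(-1 - 1))*5)*(-62) = ((7*(-2))*5)*(-62) = -14*5*(-62) = -70*(-62) = 4340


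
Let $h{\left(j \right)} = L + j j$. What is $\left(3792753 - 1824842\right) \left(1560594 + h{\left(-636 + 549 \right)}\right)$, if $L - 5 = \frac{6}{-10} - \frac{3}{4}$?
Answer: $\frac{61720248007363}{20} \approx 3.086 \cdot 10^{12}$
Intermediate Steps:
$L = \frac{73}{20}$ ($L = 5 + \left(\frac{6}{-10} - \frac{3}{4}\right) = 5 + \left(6 \left(- \frac{1}{10}\right) - \frac{3}{4}\right) = 5 - \frac{27}{20} = \frac{73}{20} \approx 3.65$)
$h{\left(j \right)} = \frac{73}{20} + j^{2}$ ($h{\left(j \right)} = \frac{73}{20} + j j = \frac{73}{20} + j^{2}$)
$\left(3792753 - 1824842\right) \left(1560594 + h{\left(-636 + 549 \right)}\right) = \left(3792753 - 1824842\right) \left(1560594 + \left(\frac{73}{20} + \left(-636 + 549\right)^{2}\right)\right) = 1967911 \left(1560594 + \left(\frac{73}{20} + \left(-87\right)^{2}\right)\right) = 1967911 \left(1560594 + \left(\frac{73}{20} + 7569\right)\right) = 1967911 \left(1560594 + \frac{151453}{20}\right) = 1967911 \cdot \frac{31363333}{20} = \frac{61720248007363}{20}$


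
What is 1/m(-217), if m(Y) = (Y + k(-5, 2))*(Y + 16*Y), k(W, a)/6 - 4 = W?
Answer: 1/822647 ≈ 1.2156e-6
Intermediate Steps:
k(W, a) = 24 + 6*W
m(Y) = 17*Y*(-6 + Y) (m(Y) = (Y + (24 + 6*(-5)))*(Y + 16*Y) = (Y + (24 - 30))*(17*Y) = (Y - 6)*(17*Y) = (-6 + Y)*(17*Y) = 17*Y*(-6 + Y))
1/m(-217) = 1/(17*(-217)*(-6 - 217)) = 1/(17*(-217)*(-223)) = 1/822647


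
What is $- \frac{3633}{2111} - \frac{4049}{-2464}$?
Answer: $- \frac{404273}{5201504} \approx -0.077722$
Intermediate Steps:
$- \frac{3633}{2111} - \frac{4049}{-2464} = \left(-3633\right) \frac{1}{2111} - - \frac{4049}{2464} = - \frac{3633}{2111} + \frac{4049}{2464} = - \frac{404273}{5201504}$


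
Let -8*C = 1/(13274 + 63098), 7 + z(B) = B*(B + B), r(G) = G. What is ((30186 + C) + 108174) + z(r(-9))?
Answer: 84629340639/610976 ≈ 1.3852e+5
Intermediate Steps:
z(B) = -7 + 2*B² (z(B) = -7 + B*(B + B) = -7 + B*(2*B) = -7 + 2*B²)
C = -1/610976 (C = -1/(8*(13274 + 63098)) = -⅛/76372 = -⅛*1/76372 = -1/610976 ≈ -1.6367e-6)
((30186 + C) + 108174) + z(r(-9)) = ((30186 - 1/610976) + 108174) + (-7 + 2*(-9)²) = (18442921535/610976 + 108174) + (-7 + 2*81) = 84534639359/610976 + (-7 + 162) = 84534639359/610976 + 155 = 84629340639/610976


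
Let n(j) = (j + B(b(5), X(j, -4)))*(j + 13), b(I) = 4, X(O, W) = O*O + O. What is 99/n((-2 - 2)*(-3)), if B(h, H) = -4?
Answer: 99/200 ≈ 0.49500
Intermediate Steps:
X(O, W) = O + O² (X(O, W) = O² + O = O + O²)
n(j) = (-4 + j)*(13 + j) (n(j) = (j - 4)*(j + 13) = (-4 + j)*(13 + j))
99/n((-2 - 2)*(-3)) = 99/(-52 + ((-2 - 2)*(-3))² + 9*((-2 - 2)*(-3))) = 99/(-52 + (-4*(-3))² + 9*(-4*(-3))) = 99/(-52 + 12² + 9*12) = 99/(-52 + 144 + 108) = 99/200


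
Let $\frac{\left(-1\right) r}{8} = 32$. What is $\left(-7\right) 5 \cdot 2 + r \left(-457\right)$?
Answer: $116922$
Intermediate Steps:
$r = -256$ ($r = \left(-8\right) 32 = -256$)
$\left(-7\right) 5 \cdot 2 + r \left(-457\right) = \left(-7\right) 5 \cdot 2 - -116992 = \left(-35\right) 2 + 116992 = -70 + 116992 = 116922$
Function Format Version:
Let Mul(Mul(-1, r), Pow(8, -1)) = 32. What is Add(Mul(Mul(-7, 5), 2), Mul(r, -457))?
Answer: 116922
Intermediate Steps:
r = -256 (r = Mul(-8, 32) = -256)
Add(Mul(Mul(-7, 5), 2), Mul(r, -457)) = Add(Mul(Mul(-7, 5), 2), Mul(-256, -457)) = Add(Mul(-35, 2), 116992) = Add(-70, 116992) = 116922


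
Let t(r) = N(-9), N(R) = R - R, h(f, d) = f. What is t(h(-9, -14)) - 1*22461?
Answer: -22461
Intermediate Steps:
N(R) = 0
t(r) = 0
t(h(-9, -14)) - 1*22461 = 0 - 1*22461 = 0 - 22461 = -22461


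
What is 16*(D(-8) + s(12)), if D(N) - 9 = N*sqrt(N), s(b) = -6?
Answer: 48 - 256*I*sqrt(2) ≈ 48.0 - 362.04*I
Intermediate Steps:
D(N) = 9 + N**(3/2) (D(N) = 9 + N*sqrt(N) = 9 + N**(3/2))
16*(D(-8) + s(12)) = 16*((9 + (-8)**(3/2)) - 6) = 16*((9 - 16*I*sqrt(2)) - 6) = 16*(3 - 16*I*sqrt(2)) = 48 - 256*I*sqrt(2)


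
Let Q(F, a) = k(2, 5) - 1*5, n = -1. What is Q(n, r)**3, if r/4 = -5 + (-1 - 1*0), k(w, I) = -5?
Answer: -1000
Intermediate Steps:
r = -24 (r = 4*(-5 + (-1 - 1*0)) = 4*(-5 + (-1 + 0)) = 4*(-5 - 1) = 4*(-6) = -24)
Q(F, a) = -10 (Q(F, a) = -5 - 1*5 = -5 - 5 = -10)
Q(n, r)**3 = (-10)**3 = -1000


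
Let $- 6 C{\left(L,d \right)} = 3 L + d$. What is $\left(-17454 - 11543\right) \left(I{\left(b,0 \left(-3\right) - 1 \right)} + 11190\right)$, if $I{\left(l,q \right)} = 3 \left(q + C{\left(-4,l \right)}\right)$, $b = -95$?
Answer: $- \frac{651881557}{2} \approx -3.2594 \cdot 10^{8}$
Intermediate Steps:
$C{\left(L,d \right)} = - \frac{L}{2} - \frac{d}{6}$ ($C{\left(L,d \right)} = - \frac{3 L + d}{6} = - \frac{d + 3 L}{6} = - \frac{L}{2} - \frac{d}{6}$)
$I{\left(l,q \right)} = 6 + 3 q - \frac{l}{2}$ ($I{\left(l,q \right)} = 3 \left(q - \left(-2 + \frac{l}{6}\right)\right) = 3 \left(2 + q - \frac{l}{6}\right) = 6 + 3 q - \frac{l}{2}$)
$\left(-17454 - 11543\right) \left(I{\left(b,0 \left(-3\right) - 1 \right)} + 11190\right) = \left(-17454 - 11543\right) \left(\left(6 + 3 \left(0 \left(-3\right) - 1\right) - - \frac{95}{2}\right) + 11190\right) = - 28997 \left(\left(6 + 3 \left(0 - 1\right) + \frac{95}{2}\right) + 11190\right) = - 28997 \left(\left(6 + 3 \left(-1\right) + \frac{95}{2}\right) + 11190\right) = - 28997 \left(\left(6 - 3 + \frac{95}{2}\right) + 11190\right) = - 28997 \left(\frac{101}{2} + 11190\right) = \left(-28997\right) \frac{22481}{2} = - \frac{651881557}{2}$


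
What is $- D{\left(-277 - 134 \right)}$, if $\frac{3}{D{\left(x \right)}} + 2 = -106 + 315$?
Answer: $- \frac{1}{69} \approx -0.014493$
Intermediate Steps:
$D{\left(x \right)} = \frac{1}{69}$ ($D{\left(x \right)} = \frac{3}{-2 + \left(-106 + 315\right)} = \frac{3}{-2 + 209} = \frac{3}{207} = 3 \cdot \frac{1}{207} = \frac{1}{69}$)
$- D{\left(-277 - 134 \right)} = \left(-1\right) \frac{1}{69} = - \frac{1}{69}$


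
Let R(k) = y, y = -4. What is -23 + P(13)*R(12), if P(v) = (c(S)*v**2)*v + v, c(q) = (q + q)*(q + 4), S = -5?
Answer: -87955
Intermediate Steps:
c(q) = 2*q*(4 + q) (c(q) = (2*q)*(4 + q) = 2*q*(4 + q))
R(k) = -4
P(v) = v + 10*v**3 (P(v) = ((2*(-5)*(4 - 5))*v**2)*v + v = ((2*(-5)*(-1))*v**2)*v + v = (10*v**2)*v + v = 10*v**3 + v = v + 10*v**3)
-23 + P(13)*R(12) = -23 + (13 + 10*13**3)*(-4) = -23 + (13 + 10*2197)*(-4) = -23 + (13 + 21970)*(-4) = -23 + 21983*(-4) = -23 - 87932 = -87955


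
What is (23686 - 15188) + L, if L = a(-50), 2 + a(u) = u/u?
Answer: 8497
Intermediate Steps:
a(u) = -1 (a(u) = -2 + u/u = -2 + 1 = -1)
L = -1
(23686 - 15188) + L = (23686 - 15188) - 1 = 8498 - 1 = 8497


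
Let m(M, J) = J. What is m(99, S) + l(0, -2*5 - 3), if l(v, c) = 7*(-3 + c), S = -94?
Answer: -206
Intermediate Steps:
l(v, c) = -21 + 7*c
m(99, S) + l(0, -2*5 - 3) = -94 + (-21 + 7*(-2*5 - 3)) = -94 + (-21 + 7*(-10 - 3)) = -94 + (-21 + 7*(-13)) = -94 + (-21 - 91) = -94 - 112 = -206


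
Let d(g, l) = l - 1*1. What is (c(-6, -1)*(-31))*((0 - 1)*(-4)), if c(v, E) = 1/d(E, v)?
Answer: 124/7 ≈ 17.714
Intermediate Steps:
d(g, l) = -1 + l (d(g, l) = l - 1 = -1 + l)
c(v, E) = 1/(-1 + v)
(c(-6, -1)*(-31))*((0 - 1)*(-4)) = (-31/(-1 - 6))*((0 - 1)*(-4)) = (-31/(-7))*(-1*(-4)) = -⅐*(-31)*4 = (31/7)*4 = 124/7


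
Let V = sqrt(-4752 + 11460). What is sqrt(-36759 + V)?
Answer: sqrt(-36759 + 2*sqrt(1677)) ≈ 191.51*I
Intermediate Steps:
V = 2*sqrt(1677) (V = sqrt(6708) = 2*sqrt(1677) ≈ 81.902)
sqrt(-36759 + V) = sqrt(-36759 + 2*sqrt(1677))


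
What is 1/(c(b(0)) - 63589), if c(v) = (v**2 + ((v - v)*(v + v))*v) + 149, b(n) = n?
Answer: -1/63440 ≈ -1.5763e-5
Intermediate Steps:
c(v) = 149 + v**2 (c(v) = (v**2 + (0*(2*v))*v) + 149 = (v**2 + 0*v) + 149 = (v**2 + 0) + 149 = v**2 + 149 = 149 + v**2)
1/(c(b(0)) - 63589) = 1/((149 + 0**2) - 63589) = 1/((149 + 0) - 63589) = 1/(149 - 63589) = 1/(-63440) = -1/63440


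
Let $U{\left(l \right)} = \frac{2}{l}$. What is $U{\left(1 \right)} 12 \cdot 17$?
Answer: $408$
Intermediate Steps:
$U{\left(1 \right)} 12 \cdot 17 = \frac{2}{1} \cdot 12 \cdot 17 = 2 \cdot 1 \cdot 12 \cdot 17 = 2 \cdot 12 \cdot 17 = 24 \cdot 17 = 408$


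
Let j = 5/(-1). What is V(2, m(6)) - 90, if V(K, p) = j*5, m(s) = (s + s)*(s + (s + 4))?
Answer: -115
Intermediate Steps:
j = -5 (j = 5*(-1) = -5)
m(s) = 2*s*(4 + 2*s) (m(s) = (2*s)*(s + (4 + s)) = (2*s)*(4 + 2*s) = 2*s*(4 + 2*s))
V(K, p) = -25 (V(K, p) = -5*5 = -25)
V(2, m(6)) - 90 = -25 - 90 = -115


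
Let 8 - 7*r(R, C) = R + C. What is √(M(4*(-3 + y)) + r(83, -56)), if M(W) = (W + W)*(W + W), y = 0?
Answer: √28091/7 ≈ 23.943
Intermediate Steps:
r(R, C) = 8/7 - C/7 - R/7 (r(R, C) = 8/7 - (R + C)/7 = 8/7 - (C + R)/7 = 8/7 + (-C/7 - R/7) = 8/7 - C/7 - R/7)
M(W) = 4*W² (M(W) = (2*W)*(2*W) = 4*W²)
√(M(4*(-3 + y)) + r(83, -56)) = √(4*(4*(-3 + 0))² + (8/7 - ⅐*(-56) - ⅐*83)) = √(4*(4*(-3))² + (8/7 + 8 - 83/7)) = √(4*(-12)² - 19/7) = √(4*144 - 19/7) = √(576 - 19/7) = √(4013/7) = √28091/7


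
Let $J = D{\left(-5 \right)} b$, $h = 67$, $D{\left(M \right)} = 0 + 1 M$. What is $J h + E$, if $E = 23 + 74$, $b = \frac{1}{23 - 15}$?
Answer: $\frac{441}{8} \approx 55.125$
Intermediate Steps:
$D{\left(M \right)} = M$ ($D{\left(M \right)} = 0 + M = M$)
$b = \frac{1}{8} \approx 0.125$
$E = 97$
$J = - \frac{5}{8}$ ($J = \left(-5\right) \frac{1}{8} = - \frac{5}{8} \approx -0.625$)
$J h + E = \left(- \frac{5}{8}\right) 67 + 97 = - \frac{335}{8} + 97 = \frac{441}{8}$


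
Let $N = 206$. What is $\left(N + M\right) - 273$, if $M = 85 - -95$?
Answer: $113$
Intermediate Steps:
$M = 180$ ($M = 85 + 95 = 180$)
$\left(N + M\right) - 273 = \left(206 + 180\right) - 273 = 386 - 273 = 113$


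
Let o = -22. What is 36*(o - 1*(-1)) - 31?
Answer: -787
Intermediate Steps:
36*(o - 1*(-1)) - 31 = 36*(-22 - 1*(-1)) - 31 = 36*(-22 + 1) - 31 = 36*(-21) - 31 = -756 - 31 = -787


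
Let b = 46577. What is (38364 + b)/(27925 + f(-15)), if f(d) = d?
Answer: 84941/27910 ≈ 3.0434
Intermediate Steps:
(38364 + b)/(27925 + f(-15)) = (38364 + 46577)/(27925 - 15) = 84941/27910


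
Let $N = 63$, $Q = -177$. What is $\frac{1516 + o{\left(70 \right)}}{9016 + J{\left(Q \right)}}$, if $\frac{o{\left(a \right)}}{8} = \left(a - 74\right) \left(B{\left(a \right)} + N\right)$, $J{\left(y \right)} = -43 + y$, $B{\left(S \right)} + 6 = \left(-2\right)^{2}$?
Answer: $- \frac{109}{2199} \approx -0.049568$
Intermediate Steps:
$B{\left(S \right)} = -2$ ($B{\left(S \right)} = -6 + \left(-2\right)^{2} = -6 + 4 = -2$)
$o{\left(a \right)} = -36112 + 488 a$ ($o{\left(a \right)} = 8 \left(a - 74\right) \left(-2 + 63\right) = 8 \left(-74 + a\right) 61 = 8 \left(-4514 + 61 a\right) = -36112 + 488 a$)
$\frac{1516 + o{\left(70 \right)}}{9016 + J{\left(Q \right)}} = \frac{1516 + \left(-36112 + 488 \cdot 70\right)}{9016 - 220} = \frac{1516 + \left(-36112 + 34160\right)}{9016 - 220} = \frac{1516 - 1952}{8796} = \left(-436\right) \frac{1}{8796} = - \frac{109}{2199}$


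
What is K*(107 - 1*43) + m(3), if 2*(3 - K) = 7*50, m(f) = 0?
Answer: -11008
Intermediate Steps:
K = -172 (K = 3 - 7*50/2 = 3 - 1/2*350 = 3 - 175 = -172)
K*(107 - 1*43) + m(3) = -172*(107 - 1*43) + 0 = -172*(107 - 43) + 0 = -172*64 + 0 = -11008 + 0 = -11008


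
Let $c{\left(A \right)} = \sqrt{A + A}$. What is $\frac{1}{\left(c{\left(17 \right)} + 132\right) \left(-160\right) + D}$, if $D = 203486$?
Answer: $\frac{91183}{16628243778} + \frac{40 \sqrt{34}}{8314121889} \approx 5.5117 \cdot 10^{-6}$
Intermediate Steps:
$c{\left(A \right)} = \sqrt{2} \sqrt{A}$ ($c{\left(A \right)} = \sqrt{2 A} = \sqrt{2} \sqrt{A}$)
$\frac{1}{\left(c{\left(17 \right)} + 132\right) \left(-160\right) + D} = \frac{1}{\left(\sqrt{2} \sqrt{17} + 132\right) \left(-160\right) + 203486} = \frac{1}{\left(\sqrt{34} + 132\right) \left(-160\right) + 203486} = \frac{1}{\left(132 + \sqrt{34}\right) \left(-160\right) + 203486} = \frac{1}{\left(-21120 - 160 \sqrt{34}\right) + 203486} = \frac{1}{182366 - 160 \sqrt{34}}$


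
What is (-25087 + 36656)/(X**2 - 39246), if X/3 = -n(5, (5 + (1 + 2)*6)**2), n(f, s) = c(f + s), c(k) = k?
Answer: 11569/2527158 ≈ 0.0045779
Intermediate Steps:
n(f, s) = f + s
X = -1602 (X = 3*(-(5 + (5 + (1 + 2)*6)**2)) = 3*(-(5 + (5 + 3*6)**2)) = 3*(-(5 + (5 + 18)**2)) = 3*(-(5 + 23**2)) = 3*(-(5 + 529)) = 3*(-1*534) = 3*(-534) = -1602)
(-25087 + 36656)/(X**2 - 39246) = (-25087 + 36656)/((-1602)**2 - 39246) = 11569/(2566404 - 39246) = 11569/2527158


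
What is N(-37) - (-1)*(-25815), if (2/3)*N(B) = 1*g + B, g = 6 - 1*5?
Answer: -25869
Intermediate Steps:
g = 1 (g = 6 - 5 = 1)
N(B) = 3/2 + 3*B/2 (N(B) = 3*(1*1 + B)/2 = 3*(1 + B)/2 = 3/2 + 3*B/2)
N(-37) - (-1)*(-25815) = (3/2 + (3/2)*(-37)) - (-1)*(-25815) = (3/2 - 111/2) - 1*25815 = -54 - 25815 = -25869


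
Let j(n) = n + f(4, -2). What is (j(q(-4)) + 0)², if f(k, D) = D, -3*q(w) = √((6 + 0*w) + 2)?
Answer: 44/9 + 8*√2/3 ≈ 8.6601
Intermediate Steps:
q(w) = -2*√2/3 (q(w) = -√((6 + 0*w) + 2)/3 = -√((6 + 0) + 2)/3 = -√(6 + 2)/3 = -2*√2/3)
j(n) = -2 + n (j(n) = n - 2 = -2 + n)
(j(q(-4)) + 0)² = ((-2 - 2*√2/3) + 0)² = (-2 - 2*√2/3)²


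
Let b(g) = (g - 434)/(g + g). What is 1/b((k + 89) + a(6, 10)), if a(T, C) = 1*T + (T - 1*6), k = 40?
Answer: -270/299 ≈ -0.90301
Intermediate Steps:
a(T, C) = -6 + 2*T (a(T, C) = T + (T - 6) = T + (-6 + T) = -6 + 2*T)
b(g) = (-434 + g)/(2*g) (b(g) = (-434 + g)/((2*g)) = (-434 + g)*(1/(2*g)) = (-434 + g)/(2*g))
1/b((k + 89) + a(6, 10)) = 1/((-434 + ((40 + 89) + (-6 + 2*6)))/(2*((40 + 89) + (-6 + 2*6)))) = 1/((-434 + (129 + (-6 + 12)))/(2*(129 + (-6 + 12)))) = 1/((-434 + (129 + 6))/(2*(129 + 6))) = 1/((1/2)*(-434 + 135)/135) = 1/((1/2)*(1/135)*(-299)) = 1/(-299/270) = -270/299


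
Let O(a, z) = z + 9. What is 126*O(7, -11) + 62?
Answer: -190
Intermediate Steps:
O(a, z) = 9 + z
126*O(7, -11) + 62 = 126*(9 - 11) + 62 = 126*(-2) + 62 = -252 + 62 = -190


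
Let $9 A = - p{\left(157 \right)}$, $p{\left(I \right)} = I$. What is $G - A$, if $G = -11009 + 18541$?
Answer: $\frac{67945}{9} \approx 7549.4$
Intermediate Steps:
$G = 7532$
$A = - \frac{157}{9}$ ($A = \frac{\left(-1\right) 157}{9} = \frac{1}{9} \left(-157\right) = - \frac{157}{9} \approx -17.444$)
$G - A = 7532 - - \frac{157}{9} = 7532 + \frac{157}{9} = \frac{67945}{9}$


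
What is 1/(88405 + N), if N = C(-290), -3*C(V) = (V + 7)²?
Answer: 3/185126 ≈ 1.6205e-5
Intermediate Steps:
C(V) = -(7 + V)²/3 (C(V) = -(V + 7)²/3 = -(7 + V)²/3)
N = -80089/3 (N = -(7 - 290)²/3 = -⅓*(-283)² = -⅓*80089 = -80089/3 ≈ -26696.)
1/(88405 + N) = 1/(88405 - 80089/3) = 1/(185126/3) = 3/185126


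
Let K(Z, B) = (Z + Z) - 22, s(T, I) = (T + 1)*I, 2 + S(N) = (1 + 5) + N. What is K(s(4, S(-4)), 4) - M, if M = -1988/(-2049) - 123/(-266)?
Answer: -12771583/545034 ≈ -23.433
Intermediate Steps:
S(N) = 4 + N (S(N) = -2 + ((1 + 5) + N) = -2 + (6 + N) = 4 + N)
s(T, I) = I*(1 + T) (s(T, I) = (1 + T)*I = I*(1 + T))
K(Z, B) = -22 + 2*Z (K(Z, B) = 2*Z - 22 = -22 + 2*Z)
M = 780835/545034 (M = -1988*(-1/2049) - 123*(-1/266) = 1988/2049 + 123/266 = 780835/545034 ≈ 1.4326)
K(s(4, S(-4)), 4) - M = (-22 + 2*((4 - 4)*(1 + 4))) - 1*780835/545034 = (-22 + 2*(0*5)) - 780835/545034 = (-22 + 2*0) - 780835/545034 = (-22 + 0) - 780835/545034 = -22 - 780835/545034 = -12771583/545034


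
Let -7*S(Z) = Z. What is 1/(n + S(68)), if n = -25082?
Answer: -7/175642 ≈ -3.9854e-5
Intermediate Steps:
S(Z) = -Z/7
1/(n + S(68)) = 1/(-25082 - ⅐*68) = 1/(-25082 - 68/7) = 1/(-175642/7) = -7/175642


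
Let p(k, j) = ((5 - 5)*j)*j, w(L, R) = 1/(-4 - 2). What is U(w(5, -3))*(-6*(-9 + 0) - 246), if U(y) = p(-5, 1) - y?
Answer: -32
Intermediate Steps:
w(L, R) = -⅙ (w(L, R) = 1/(-6) = -⅙)
p(k, j) = 0 (p(k, j) = (0*j)*j = 0*j = 0)
U(y) = -y (U(y) = 0 - y = -y)
U(w(5, -3))*(-6*(-9 + 0) - 246) = (-1*(-⅙))*(-6*(-9 + 0) - 246) = (-6*(-9) - 246)/6 = (54 - 246)/6 = (⅙)*(-192) = -32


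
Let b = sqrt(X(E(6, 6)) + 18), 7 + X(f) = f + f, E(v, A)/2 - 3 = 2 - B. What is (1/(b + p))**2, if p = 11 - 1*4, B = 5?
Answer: (7 + sqrt(11))**(-2) ≈ 0.0093956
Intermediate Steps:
E(v, A) = 0 (E(v, A) = 6 + 2*(2 - 1*5) = 6 + 2*(2 - 5) = 6 + 2*(-3) = 6 - 6 = 0)
X(f) = -7 + 2*f (X(f) = -7 + (f + f) = -7 + 2*f)
p = 7 (p = 11 - 4 = 7)
b = sqrt(11) (b = sqrt((-7 + 2*0) + 18) = sqrt((-7 + 0) + 18) = sqrt(-7 + 18) = sqrt(11) ≈ 3.3166)
(1/(b + p))**2 = (1/(sqrt(11) + 7))**2 = (1/(7 + sqrt(11)))**2 = (7 + sqrt(11))**(-2)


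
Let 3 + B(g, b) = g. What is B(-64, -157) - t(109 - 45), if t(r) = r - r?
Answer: -67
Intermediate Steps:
B(g, b) = -3 + g
t(r) = 0
B(-64, -157) - t(109 - 45) = (-3 - 64) - 1*0 = -67 + 0 = -67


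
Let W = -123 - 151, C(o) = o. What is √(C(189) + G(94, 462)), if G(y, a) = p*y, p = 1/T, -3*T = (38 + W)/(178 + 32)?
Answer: 6*√42539/59 ≈ 20.975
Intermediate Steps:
W = -274
T = 118/315 (T = -(38 - 274)/(3*(178 + 32)) = -(-236)/(3*210) = -⅓*(-118/105) = 118/315 ≈ 0.37460)
p = 315/118 (p = 1/(118/315) = 315/118 ≈ 2.6695)
G(y, a) = 315*y/118
√(C(189) + G(94, 462)) = √(189 + (315/118)*94) = √(189 + 14805/59) = √(25956/59) = 6*√42539/59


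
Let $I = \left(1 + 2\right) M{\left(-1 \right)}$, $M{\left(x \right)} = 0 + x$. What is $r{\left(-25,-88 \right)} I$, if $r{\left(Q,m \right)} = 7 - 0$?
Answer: $-21$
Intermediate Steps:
$M{\left(x \right)} = x$
$r{\left(Q,m \right)} = 7$ ($r{\left(Q,m \right)} = 7 + 0 = 7$)
$I = -3$ ($I = \left(1 + 2\right) \left(-1\right) = 3 \left(-1\right) = -3$)
$r{\left(-25,-88 \right)} I = 7 \left(-3\right) = -21$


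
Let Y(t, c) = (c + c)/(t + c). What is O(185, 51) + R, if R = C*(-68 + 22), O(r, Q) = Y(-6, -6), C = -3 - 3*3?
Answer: 553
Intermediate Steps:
Y(t, c) = 2*c/(c + t) (Y(t, c) = (2*c)/(c + t) = 2*c/(c + t))
C = -12 (C = -3 - 9 = -12)
O(r, Q) = 1 (O(r, Q) = 2*(-6)/(-6 - 6) = 2*(-6)/(-12) = 2*(-6)*(-1/12) = 1)
R = 552 (R = -12*(-68 + 22) = -12*(-46) = 552)
O(185, 51) + R = 1 + 552 = 553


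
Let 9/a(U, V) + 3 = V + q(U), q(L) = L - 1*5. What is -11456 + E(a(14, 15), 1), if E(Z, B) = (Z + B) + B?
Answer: -80175/7 ≈ -11454.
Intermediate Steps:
q(L) = -5 + L (q(L) = L - 5 = -5 + L)
a(U, V) = 9/(-8 + U + V) (a(U, V) = 9/(-3 + (V + (-5 + U))) = 9/(-3 + (-5 + U + V)) = 9/(-8 + U + V))
E(Z, B) = Z + 2*B (E(Z, B) = (B + Z) + B = Z + 2*B)
-11456 + E(a(14, 15), 1) = -11456 + (9/(-8 + 14 + 15) + 2*1) = -11456 + (9/21 + 2) = -11456 + (9*(1/21) + 2) = -11456 + (3/7 + 2) = -11456 + 17/7 = -80175/7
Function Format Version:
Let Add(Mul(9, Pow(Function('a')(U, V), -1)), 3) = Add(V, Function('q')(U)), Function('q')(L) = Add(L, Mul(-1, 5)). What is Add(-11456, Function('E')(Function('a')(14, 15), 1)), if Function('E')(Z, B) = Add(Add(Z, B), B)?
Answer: Rational(-80175, 7) ≈ -11454.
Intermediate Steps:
Function('q')(L) = Add(-5, L) (Function('q')(L) = Add(L, -5) = Add(-5, L))
Function('a')(U, V) = Mul(9, Pow(Add(-8, U, V), -1)) (Function('a')(U, V) = Mul(9, Pow(Add(-3, Add(V, Add(-5, U))), -1)) = Mul(9, Pow(Add(-3, Add(-5, U, V)), -1)) = Mul(9, Pow(Add(-8, U, V), -1)))
Function('E')(Z, B) = Add(Z, Mul(2, B)) (Function('E')(Z, B) = Add(Add(B, Z), B) = Add(Z, Mul(2, B)))
Add(-11456, Function('E')(Function('a')(14, 15), 1)) = Add(-11456, Add(Mul(9, Pow(Add(-8, 14, 15), -1)), Mul(2, 1))) = Add(-11456, Add(Mul(9, Pow(21, -1)), 2)) = Add(-11456, Add(Mul(9, Rational(1, 21)), 2)) = Add(-11456, Add(Rational(3, 7), 2)) = Add(-11456, Rational(17, 7)) = Rational(-80175, 7)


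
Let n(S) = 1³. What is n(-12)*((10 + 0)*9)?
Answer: 90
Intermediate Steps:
n(S) = 1
n(-12)*((10 + 0)*9) = 1*((10 + 0)*9) = 1*(10*9) = 1*90 = 90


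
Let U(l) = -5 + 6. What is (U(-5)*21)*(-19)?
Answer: -399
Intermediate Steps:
U(l) = 1
(U(-5)*21)*(-19) = (1*21)*(-19) = 21*(-19) = -399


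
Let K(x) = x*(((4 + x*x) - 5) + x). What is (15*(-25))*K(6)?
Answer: -92250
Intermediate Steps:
K(x) = x*(-1 + x + x**2) (K(x) = x*(((4 + x**2) - 5) + x) = x*((-1 + x**2) + x) = x*(-1 + x + x**2))
(15*(-25))*K(6) = (15*(-25))*(6*(-1 + 6 + 6**2)) = -2250*(-1 + 6 + 36) = -2250*41 = -375*246 = -92250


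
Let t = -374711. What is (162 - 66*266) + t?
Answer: -392105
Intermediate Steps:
(162 - 66*266) + t = (162 - 66*266) - 374711 = (162 - 17556) - 374711 = -17394 - 374711 = -392105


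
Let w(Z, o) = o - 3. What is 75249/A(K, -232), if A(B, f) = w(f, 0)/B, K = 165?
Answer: -4138695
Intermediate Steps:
w(Z, o) = -3 + o
A(B, f) = -3/B (A(B, f) = (-3 + 0)/B = -3/B)
75249/A(K, -232) = 75249/((-3/165)) = 75249/((-3*1/165)) = 75249/(-1/55) = 75249*(-55) = -4138695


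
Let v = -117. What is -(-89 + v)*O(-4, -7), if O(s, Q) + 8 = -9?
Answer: -3502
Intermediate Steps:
O(s, Q) = -17 (O(s, Q) = -8 - 9 = -17)
-(-89 + v)*O(-4, -7) = -(-89 - 117)*(-17) = -(-206)*(-17) = -1*3502 = -3502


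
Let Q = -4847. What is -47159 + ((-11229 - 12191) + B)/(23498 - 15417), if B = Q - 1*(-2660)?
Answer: -381117486/8081 ≈ -47162.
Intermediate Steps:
B = -2187 (B = -4847 - 1*(-2660) = -4847 + 2660 = -2187)
-47159 + ((-11229 - 12191) + B)/(23498 - 15417) = -47159 + ((-11229 - 12191) - 2187)/(23498 - 15417) = -47159 + (-23420 - 2187)/8081 = -47159 - 25607*1/8081 = -47159 - 25607/8081 = -381117486/8081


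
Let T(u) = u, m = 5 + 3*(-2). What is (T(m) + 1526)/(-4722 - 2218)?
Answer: -305/1388 ≈ -0.21974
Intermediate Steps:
m = -1 (m = 5 - 6 = -1)
(T(m) + 1526)/(-4722 - 2218) = (-1 + 1526)/(-4722 - 2218) = 1525/(-6940) = 1525*(-1/6940) = -305/1388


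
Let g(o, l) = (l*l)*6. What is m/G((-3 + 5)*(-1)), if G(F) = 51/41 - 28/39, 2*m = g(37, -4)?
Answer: 76752/841 ≈ 91.263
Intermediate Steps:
g(o, l) = 6*l² (g(o, l) = l²*6 = 6*l²)
m = 48 (m = (6*(-4)²)/2 = (6*16)/2 = (½)*96 = 48)
G(F) = 841/1599 (G(F) = 51*(1/41) - 28*1/39 = 51/41 - 28/39 = 841/1599)
m/G((-3 + 5)*(-1)) = 48/(841/1599) = 48*(1599/841) = 76752/841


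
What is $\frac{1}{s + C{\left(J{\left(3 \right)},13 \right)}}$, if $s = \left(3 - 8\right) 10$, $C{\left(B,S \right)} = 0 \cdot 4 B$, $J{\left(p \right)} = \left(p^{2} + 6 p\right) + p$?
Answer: $- \frac{1}{50} \approx -0.02$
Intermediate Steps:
$J{\left(p \right)} = p^{2} + 7 p$
$C{\left(B,S \right)} = 0$ ($C{\left(B,S \right)} = 0 B = 0$)
$s = -50$ ($s = \left(-5\right) 10 = -50$)
$\frac{1}{s + C{\left(J{\left(3 \right)},13 \right)}} = \frac{1}{-50 + 0} = \frac{1}{-50} = - \frac{1}{50}$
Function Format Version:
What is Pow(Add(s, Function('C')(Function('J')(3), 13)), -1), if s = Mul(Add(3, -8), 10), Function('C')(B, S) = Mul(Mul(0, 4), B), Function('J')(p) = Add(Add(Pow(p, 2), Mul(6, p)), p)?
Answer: Rational(-1, 50) ≈ -0.020000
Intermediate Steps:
Function('J')(p) = Add(Pow(p, 2), Mul(7, p))
Function('C')(B, S) = 0 (Function('C')(B, S) = Mul(0, B) = 0)
s = -50 (s = Mul(-5, 10) = -50)
Pow(Add(s, Function('C')(Function('J')(3), 13)), -1) = Pow(Add(-50, 0), -1) = Pow(-50, -1) = Rational(-1, 50)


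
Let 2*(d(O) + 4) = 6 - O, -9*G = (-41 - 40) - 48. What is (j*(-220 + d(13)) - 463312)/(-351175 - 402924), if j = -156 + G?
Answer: 2586497/4524594 ≈ 0.57165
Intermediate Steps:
G = 43/3 (G = -((-41 - 40) - 48)/9 = -(-81 - 48)/9 = -1/9*(-129) = 43/3 ≈ 14.333)
d(O) = -1 - O/2 (d(O) = -4 + (6 - O)/2 = -4 + (3 - O/2) = -1 - O/2)
j = -425/3 (j = -156 + 43/3 = -425/3 ≈ -141.67)
(j*(-220 + d(13)) - 463312)/(-351175 - 402924) = (-425*(-220 + (-1 - 1/2*13))/3 - 463312)/(-351175 - 402924) = (-425*(-220 + (-1 - 13/2))/3 - 463312)/(-754099) = (-425*(-220 - 15/2)/3 - 463312)*(-1/754099) = (-425/3*(-455/2) - 463312)*(-1/754099) = (193375/6 - 463312)*(-1/754099) = -2586497/6*(-1/754099) = 2586497/4524594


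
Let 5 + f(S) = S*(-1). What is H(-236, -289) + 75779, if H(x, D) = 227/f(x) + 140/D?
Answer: 5058963524/66759 ≈ 75780.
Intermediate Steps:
f(S) = -5 - S (f(S) = -5 + S*(-1) = -5 - S)
H(x, D) = 140/D + 227/(-5 - x) (H(x, D) = 227/(-5 - x) + 140/D = 140/D + 227/(-5 - x))
H(-236, -289) + 75779 = (-227/(5 - 236) + 140/(-289)) + 75779 = (-227/(-231) + 140*(-1/289)) + 75779 = (-227*(-1/231) - 140/289) + 75779 = (227/231 - 140/289) + 75779 = 33263/66759 + 75779 = 5058963524/66759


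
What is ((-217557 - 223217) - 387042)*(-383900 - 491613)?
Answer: 724763669608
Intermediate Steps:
((-217557 - 223217) - 387042)*(-383900 - 491613) = (-440774 - 387042)*(-875513) = -827816*(-875513) = 724763669608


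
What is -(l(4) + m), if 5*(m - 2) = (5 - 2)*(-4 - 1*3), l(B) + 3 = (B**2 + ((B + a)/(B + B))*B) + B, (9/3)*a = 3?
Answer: -173/10 ≈ -17.300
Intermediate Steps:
a = 1 (a = (1/3)*3 = 1)
l(B) = -5/2 + B**2 + 3*B/2 (l(B) = -3 + ((B**2 + ((B + 1)/(B + B))*B) + B) = -3 + ((B**2 + ((1 + B)/((2*B)))*B) + B) = -3 + ((B**2 + ((1 + B)*(1/(2*B)))*B) + B) = -3 + ((B**2 + ((1 + B)/(2*B))*B) + B) = -3 + ((B**2 + (1/2 + B/2)) + B) = -3 + ((1/2 + B**2 + B/2) + B) = -3 + (1/2 + B**2 + 3*B/2) = -5/2 + B**2 + 3*B/2)
m = -11/5 (m = 2 + ((5 - 2)*(-4 - 1*3))/5 = 2 + (3*(-4 - 3))/5 = 2 + (3*(-7))/5 = 2 + (1/5)*(-21) = 2 - 21/5 = -11/5 ≈ -2.2000)
-(l(4) + m) = -((-5/2 + 4**2 + (3/2)*4) - 11/5) = -((-5/2 + 16 + 6) - 11/5) = -(39/2 - 11/5) = -1*173/10 = -173/10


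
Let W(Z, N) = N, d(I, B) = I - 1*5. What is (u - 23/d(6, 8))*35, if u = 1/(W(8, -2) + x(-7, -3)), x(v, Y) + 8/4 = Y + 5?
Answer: -1645/2 ≈ -822.50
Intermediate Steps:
d(I, B) = -5 + I (d(I, B) = I - 5 = -5 + I)
x(v, Y) = 3 + Y (x(v, Y) = -2 + (Y + 5) = -2 + (5 + Y) = 3 + Y)
u = -1/2 (u = 1/(-2 + (3 - 3)) = 1/(-2 + 0) = 1/(-2) = -1/2 ≈ -0.50000)
(u - 23/d(6, 8))*35 = (-1/2 - 23/(-5 + 6))*35 = (-1/2 - 23/1)*35 = (-1/2 - 23*1)*35 = (-1/2 - 23)*35 = -47/2*35 = -1645/2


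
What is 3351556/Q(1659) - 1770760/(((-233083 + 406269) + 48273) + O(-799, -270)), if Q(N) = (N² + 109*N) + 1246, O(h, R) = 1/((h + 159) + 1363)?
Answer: -805026433548698/117458578622791 ≈ -6.8537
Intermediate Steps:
O(h, R) = 1/(1522 + h) (O(h, R) = 1/((159 + h) + 1363) = 1/(1522 + h))
Q(N) = 1246 + N² + 109*N
3351556/Q(1659) - 1770760/(((-233083 + 406269) + 48273) + O(-799, -270)) = 3351556/(1246 + 1659² + 109*1659) - 1770760/(((-233083 + 406269) + 48273) + 1/(1522 - 799)) = 3351556/(1246 + 2752281 + 180831) - 1770760/((173186 + 48273) + 1/723) = 3351556/2934358 - 1770760/(221459 + 1/723) = 3351556*(1/2934358) - 1770760/160114858/723 = 1675778/1467179 - 1770760*723/160114858 = 1675778/1467179 - 640129740/80057429 = -805026433548698/117458578622791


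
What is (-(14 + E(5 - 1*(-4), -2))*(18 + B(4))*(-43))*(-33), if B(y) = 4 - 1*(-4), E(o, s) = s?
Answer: -442728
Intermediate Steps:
B(y) = 8 (B(y) = 4 + 4 = 8)
(-(14 + E(5 - 1*(-4), -2))*(18 + B(4))*(-43))*(-33) = (-(14 - 2)*(18 + 8)*(-43))*(-33) = (-12*26*(-43))*(-33) = (-1*312*(-43))*(-33) = -312*(-43)*(-33) = 13416*(-33) = -442728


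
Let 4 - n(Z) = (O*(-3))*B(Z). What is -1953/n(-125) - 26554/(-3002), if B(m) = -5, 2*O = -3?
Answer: -5159225/79553 ≈ -64.853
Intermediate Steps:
O = -3/2 (O = (½)*(-3) = -3/2 ≈ -1.5000)
n(Z) = 53/2 (n(Z) = 4 - (-3/2*(-3))*(-5) = 4 - 9*(-5)/2 = 4 - 1*(-45/2) = 4 + 45/2 = 53/2)
-1953/n(-125) - 26554/(-3002) = -1953/53/2 - 26554/(-3002) = -1953*2/53 - 26554*(-1/3002) = -3906/53 + 13277/1501 = -5159225/79553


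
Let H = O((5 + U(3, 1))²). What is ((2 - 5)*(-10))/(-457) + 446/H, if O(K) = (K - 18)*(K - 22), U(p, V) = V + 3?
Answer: 92312/1698669 ≈ 0.054344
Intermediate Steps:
U(p, V) = 3 + V
O(K) = (-22 + K)*(-18 + K) (O(K) = (-18 + K)*(-22 + K) = (-22 + K)*(-18 + K))
H = 3717 (H = 396 + ((5 + (3 + 1))²)² - 40*(5 + (3 + 1))² = 396 + ((5 + 4)²)² - 40*(5 + 4)² = 396 + (9²)² - 40*9² = 396 + 81² - 40*81 = 396 + 6561 - 3240 = 3717)
((2 - 5)*(-10))/(-457) + 446/H = ((2 - 5)*(-10))/(-457) + 446/3717 = -3*(-10)*(-1/457) + 446*(1/3717) = 30*(-1/457) + 446/3717 = -30/457 + 446/3717 = 92312/1698669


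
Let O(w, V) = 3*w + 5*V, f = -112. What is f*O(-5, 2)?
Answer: 560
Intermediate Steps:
f*O(-5, 2) = -112*(3*(-5) + 5*2) = -112*(-15 + 10) = -112*(-5) = 560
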